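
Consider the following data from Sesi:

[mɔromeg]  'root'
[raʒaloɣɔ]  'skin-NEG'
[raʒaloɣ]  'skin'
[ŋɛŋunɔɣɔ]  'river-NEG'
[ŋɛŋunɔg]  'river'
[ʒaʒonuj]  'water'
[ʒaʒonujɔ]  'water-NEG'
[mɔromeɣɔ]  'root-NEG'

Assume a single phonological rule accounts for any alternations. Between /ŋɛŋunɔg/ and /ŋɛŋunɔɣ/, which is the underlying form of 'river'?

The stem for 'river' ends in [g] in [ŋɛŋunɔg] but [ɣ] in [ŋɛŋunɔɣɔ].
Compare 'skin', with invariant [ɣ] in [raʒaloɣ] and [raʒaloɣɔ]: an analysis with underlying /ɣ/ and a rule producing [g] in isolation would wrongly predict alternation here too.
The alternation reflects intervocalic spirantization: voiced stops become fricatives between vowels. /g/ is underlying.

/ŋɛŋunɔg/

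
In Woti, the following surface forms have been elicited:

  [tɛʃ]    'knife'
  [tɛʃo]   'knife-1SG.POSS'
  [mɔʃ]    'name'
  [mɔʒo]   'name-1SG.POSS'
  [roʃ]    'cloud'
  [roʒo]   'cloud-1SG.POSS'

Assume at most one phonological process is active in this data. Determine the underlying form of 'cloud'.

In [roʃ] and [roʒo] the final segment of 'cloud' alternates: [ʃ] ~ [ʒ].
If /ʃ/ were underlying and a rule turned it into [ʒ] before the 1SG.POSS suffix, 'knife' would also alternate; but it has [ʃ] in both [tɛʃ] and [tɛʃo].
Therefore /ʒ/ is basic and [ʃ] is derived by word-final obstruent devoicing (voiced obstruents become voiceless word-finally).

/roʒ/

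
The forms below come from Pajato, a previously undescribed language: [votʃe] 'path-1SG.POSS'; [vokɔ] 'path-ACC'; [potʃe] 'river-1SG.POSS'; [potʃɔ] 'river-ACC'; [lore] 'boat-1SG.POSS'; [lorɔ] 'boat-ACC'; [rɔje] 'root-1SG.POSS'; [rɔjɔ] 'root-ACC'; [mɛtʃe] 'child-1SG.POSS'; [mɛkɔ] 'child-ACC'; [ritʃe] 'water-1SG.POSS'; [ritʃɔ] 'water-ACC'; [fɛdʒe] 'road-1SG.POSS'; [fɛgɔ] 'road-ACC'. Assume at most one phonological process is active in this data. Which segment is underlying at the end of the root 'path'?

The root 'path' surfaces as [votʃe] and [vokɔ], with a stem-final [tʃ] ~ [k] alternation.
If /tʃ/ were underlying and a rule turned it into [k] before the ACC suffix, 'water' would also alternate; but it has [tʃ] in both [ritʃe] and [ritʃɔ].
The underlying segment must be /k/; /k/ and /g/ become palato-alveolar [tʃ] and [dʒ] before a front vowel, yielding [tʃ] there.

/k/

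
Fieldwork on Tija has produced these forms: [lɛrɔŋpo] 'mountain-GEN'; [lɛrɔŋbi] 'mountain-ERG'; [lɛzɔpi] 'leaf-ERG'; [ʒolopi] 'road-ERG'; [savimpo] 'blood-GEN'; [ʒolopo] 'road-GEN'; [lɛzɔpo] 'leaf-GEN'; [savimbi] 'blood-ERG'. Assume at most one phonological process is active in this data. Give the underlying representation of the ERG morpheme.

/-bi/

The ERG morpheme has two allomorphs, [-bi] and [-pi].
By contrast the GEN suffix keeps its initial [p] throughout — that segment must be underlying.
So the underlying form is /-bi/, and voiced stops become voiceless after a vowel.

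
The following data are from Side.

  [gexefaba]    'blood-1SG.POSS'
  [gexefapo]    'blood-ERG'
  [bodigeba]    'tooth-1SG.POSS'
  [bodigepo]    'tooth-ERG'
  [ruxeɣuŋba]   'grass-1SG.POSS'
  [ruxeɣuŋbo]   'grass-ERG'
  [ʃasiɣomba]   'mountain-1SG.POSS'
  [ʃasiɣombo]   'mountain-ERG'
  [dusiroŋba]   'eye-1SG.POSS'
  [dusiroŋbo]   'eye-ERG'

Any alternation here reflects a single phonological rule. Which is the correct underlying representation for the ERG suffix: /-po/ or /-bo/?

/-po/

The ERG morpheme has two allomorphs, [-bo] and [-po].
The 1SG.POSS suffix, which begins with [b], is invariant after every stem; so [b] is not altered by any rule here.
So the underlying form is /-po/, and voiceless stops become voiced after a nasal.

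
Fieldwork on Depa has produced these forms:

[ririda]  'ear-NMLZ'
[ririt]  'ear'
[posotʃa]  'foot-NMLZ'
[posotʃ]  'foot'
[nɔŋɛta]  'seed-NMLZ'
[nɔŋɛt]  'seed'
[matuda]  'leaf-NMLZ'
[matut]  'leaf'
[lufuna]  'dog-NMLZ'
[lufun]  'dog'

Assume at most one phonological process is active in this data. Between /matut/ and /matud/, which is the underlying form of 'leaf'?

The root 'leaf' surfaces as [matuda] and [matut], with a stem-final [d] ~ [t] alternation.
The stem 'seed' ([nɔŋɛta], [nɔŋɛt]) shows [t] unchanged in both environments, so [t] cannot be basic with [d] derived before the NMLZ suffix.
So /d/ is underlying, and a rule of word-final obstruent devoicing — voiced obstruents become voiceless word-finally — gives [t].

/matud/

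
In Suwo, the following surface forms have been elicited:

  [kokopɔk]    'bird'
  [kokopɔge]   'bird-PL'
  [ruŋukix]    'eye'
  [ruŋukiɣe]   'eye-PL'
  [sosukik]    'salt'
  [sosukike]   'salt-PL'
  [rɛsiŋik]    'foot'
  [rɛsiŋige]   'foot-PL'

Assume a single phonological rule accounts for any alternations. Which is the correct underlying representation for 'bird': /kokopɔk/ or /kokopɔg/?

/kokopɔg/

In [kokopɔk] and [kokopɔge] the final segment of 'bird' alternates: [k] ~ [g].
But 'salt' keeps [k] in both environments ([sosukik], [sosukike]), so there is no rule changing /k/ to [g] before the PL suffix.
Therefore /g/ is basic and [k] is derived by word-final obstruent devoicing (voiced obstruents become voiceless word-finally).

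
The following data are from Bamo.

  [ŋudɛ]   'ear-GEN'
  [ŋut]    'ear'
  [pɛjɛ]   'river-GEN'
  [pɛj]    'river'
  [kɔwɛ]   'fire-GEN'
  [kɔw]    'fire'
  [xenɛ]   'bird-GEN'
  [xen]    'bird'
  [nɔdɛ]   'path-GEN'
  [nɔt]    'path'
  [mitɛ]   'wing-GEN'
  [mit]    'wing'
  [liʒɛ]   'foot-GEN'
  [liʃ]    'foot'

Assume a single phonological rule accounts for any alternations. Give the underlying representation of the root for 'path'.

In [nɔdɛ] and [nɔt] the final segment of 'path' alternates: [d] ~ [t].
If /t/ were underlying and a rule turned it into [d] before the GEN suffix, 'wing' would also alternate; but it has [t] in both [mitɛ] and [mit].
So /d/ is underlying, and a rule of word-final obstruent devoicing — voiced obstruents become voiceless word-finally — gives [t].
So 'path' = /nɔd/.

/nɔd/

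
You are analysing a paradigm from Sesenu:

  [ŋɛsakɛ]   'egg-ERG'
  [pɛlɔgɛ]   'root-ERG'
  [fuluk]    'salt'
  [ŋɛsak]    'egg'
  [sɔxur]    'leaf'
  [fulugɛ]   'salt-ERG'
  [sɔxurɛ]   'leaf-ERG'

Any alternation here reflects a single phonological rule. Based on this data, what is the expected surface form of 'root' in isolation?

'salt' shows [k] ~ [g] at the end of the stem ([fuluk] vs [fulugɛ]).
Compare 'egg', with invariant [k] in [ŋɛsak] and [ŋɛsakɛ]: an analysis with underlying /k/ and a rule producing [g] before the ERG suffix would wrongly predict alternation here too.
So /g/ is underlying, and a rule of word-final obstruent devoicing — voiced obstruents become voiceless word-finally — gives [k].
The one attested form of 'root', [pɛlɔgɛ], shows underlying /pɛlɔg/. Applying the same rule word-finally gives [pɛlɔk].

[pɛlɔk]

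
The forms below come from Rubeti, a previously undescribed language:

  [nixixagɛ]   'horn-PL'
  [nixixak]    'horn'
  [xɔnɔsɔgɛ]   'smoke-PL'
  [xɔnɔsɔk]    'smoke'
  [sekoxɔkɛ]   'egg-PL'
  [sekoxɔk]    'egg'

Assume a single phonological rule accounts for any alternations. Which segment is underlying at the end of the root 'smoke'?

In [xɔnɔsɔgɛ] and [xɔnɔsɔk] the final segment of 'smoke' alternates: [g] ~ [k].
If /k/ were underlying and a rule turned it into [g] before the PL suffix, 'egg' would also alternate; but it has [k] in both [sekoxɔkɛ] and [sekoxɔk].
The underlying segment must be /g/; voiced obstruents become voiceless word-finally, yielding [k] there.

/g/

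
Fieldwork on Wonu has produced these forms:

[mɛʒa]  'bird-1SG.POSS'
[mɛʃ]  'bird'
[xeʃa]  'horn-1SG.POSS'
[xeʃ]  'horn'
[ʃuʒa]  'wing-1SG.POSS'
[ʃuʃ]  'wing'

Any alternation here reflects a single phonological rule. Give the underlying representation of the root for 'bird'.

/mɛʒ/

'bird' shows [ʒ] ~ [ʃ] at the end of the stem ([mɛʒa] vs [mɛʃ]).
If /ʃ/ were underlying and a rule turned it into [ʒ] before the 1SG.POSS suffix, 'horn' would also alternate; but it has [ʃ] in both [xeʃa] and [xeʃ].
So /ʒ/ is underlying, and a rule of word-final obstruent devoicing — voiced obstruents become voiceless word-finally — gives [ʃ].
The underlying form of 'bird' is therefore /mɛʒ/.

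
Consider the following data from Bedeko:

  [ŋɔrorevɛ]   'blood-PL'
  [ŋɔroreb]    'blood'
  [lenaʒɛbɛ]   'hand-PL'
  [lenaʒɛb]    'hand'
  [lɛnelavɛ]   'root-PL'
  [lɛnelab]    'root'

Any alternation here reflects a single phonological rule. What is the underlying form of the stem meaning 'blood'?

/ŋɔrorev/

The stem for 'blood' ends in [v] in [ŋɔrorevɛ] but [b] in [ŋɔroreb].
If /b/ were underlying and a rule turned it into [v] before the PL suffix, 'hand' would also alternate; but it has [b] in both [lenaʒɛbɛ] and [lenaʒɛb].
The underlying segment must be /v/; voiced fricatives become stops word-finally, yielding [b] there.
The underlying form of 'blood' is therefore /ŋɔrorev/.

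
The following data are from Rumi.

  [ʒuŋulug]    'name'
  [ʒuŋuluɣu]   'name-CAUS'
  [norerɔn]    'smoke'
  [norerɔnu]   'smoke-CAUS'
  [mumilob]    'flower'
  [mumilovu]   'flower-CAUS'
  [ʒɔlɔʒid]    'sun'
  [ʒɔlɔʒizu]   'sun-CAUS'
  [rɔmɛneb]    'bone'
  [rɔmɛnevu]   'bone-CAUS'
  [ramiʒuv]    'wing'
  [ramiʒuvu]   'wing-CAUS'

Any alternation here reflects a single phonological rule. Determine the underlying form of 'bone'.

The stem for 'bone' ends in [b] in [rɔmɛneb] but [v] in [rɔmɛnevu].
But 'wing' keeps [v] in both environments ([ramiʒuv], [ramiʒuvu]), so there is no rule changing /v/ to [b] in isolation.
The alternation reflects intervocalic spirantization: voiced stops become fricatives between vowels. /b/ is underlying.
So 'bone' = /rɔmɛneb/.

/rɔmɛneb/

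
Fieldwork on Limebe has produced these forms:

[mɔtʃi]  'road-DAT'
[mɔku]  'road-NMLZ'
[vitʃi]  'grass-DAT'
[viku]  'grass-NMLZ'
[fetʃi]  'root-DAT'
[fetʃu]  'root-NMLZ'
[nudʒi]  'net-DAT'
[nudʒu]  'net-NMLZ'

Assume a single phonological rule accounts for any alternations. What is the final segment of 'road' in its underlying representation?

/k/

'road' shows [tʃ] ~ [k] at the end of the stem ([mɔtʃi] vs [mɔku]).
If /tʃ/ were underlying and a rule turned it into [k] before the NMLZ suffix, 'root' would also alternate; but it has [tʃ] in both [fetʃi] and [fetʃu].
The underlying segment must be /k/; /k/ becomes palato-alveolar [tʃ] before a front vowel, yielding [tʃ] there.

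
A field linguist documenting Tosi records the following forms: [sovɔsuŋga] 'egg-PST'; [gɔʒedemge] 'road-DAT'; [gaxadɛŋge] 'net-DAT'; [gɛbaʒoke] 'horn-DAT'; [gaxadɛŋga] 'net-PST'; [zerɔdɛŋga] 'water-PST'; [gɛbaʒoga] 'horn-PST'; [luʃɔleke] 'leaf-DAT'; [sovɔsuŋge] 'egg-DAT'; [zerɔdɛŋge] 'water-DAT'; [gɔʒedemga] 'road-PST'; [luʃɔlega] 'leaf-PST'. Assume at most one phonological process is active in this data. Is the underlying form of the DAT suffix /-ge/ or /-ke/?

/-ke/

The DAT suffix surfaces as [-ge] and [-ke], depending on the final segment of the stem.
The PST suffix, which begins with [g], is invariant after every stem; so [g] is not altered by any rule here.
So the underlying form is /-ke/, and voiceless stops become voiced after a nasal.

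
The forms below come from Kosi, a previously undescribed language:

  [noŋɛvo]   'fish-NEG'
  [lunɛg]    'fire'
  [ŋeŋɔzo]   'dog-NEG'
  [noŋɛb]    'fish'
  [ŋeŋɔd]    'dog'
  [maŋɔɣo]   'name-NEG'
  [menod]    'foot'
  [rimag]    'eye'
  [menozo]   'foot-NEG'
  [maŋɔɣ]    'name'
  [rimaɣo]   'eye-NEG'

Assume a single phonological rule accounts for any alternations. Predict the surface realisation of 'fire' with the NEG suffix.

[lunɛɣo]

The stem for 'eye' ends in [ɣ] in [rimaɣo] but [g] in [rimag].
The stem 'name' ([maŋɔɣo], [maŋɔɣ]) shows [ɣ] unchanged in both environments, so [ɣ] cannot be basic with [g] derived in isolation.
The alternation reflects intervocalic spirantization: voiced stops become fricatives between vowels. /g/ is underlying.
From [lunɛg] the stem 'fire' is /lunɛg/; between vowels this yields [lunɛɣo].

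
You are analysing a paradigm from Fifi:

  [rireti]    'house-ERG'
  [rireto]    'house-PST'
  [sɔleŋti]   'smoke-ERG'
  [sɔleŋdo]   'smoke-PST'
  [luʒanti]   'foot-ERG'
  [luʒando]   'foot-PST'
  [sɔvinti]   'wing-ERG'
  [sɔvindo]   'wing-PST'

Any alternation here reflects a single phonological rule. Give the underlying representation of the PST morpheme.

/-do/

The PST morpheme has two allomorphs, [-do] and [-to].
The ERG suffix, which begins with [t], is invariant after every stem; so [t] is not altered by any rule here.
The PST suffix is therefore /-do/ underlyingly, with post-vocalic devoicing: voiced stops become voiceless after a vowel.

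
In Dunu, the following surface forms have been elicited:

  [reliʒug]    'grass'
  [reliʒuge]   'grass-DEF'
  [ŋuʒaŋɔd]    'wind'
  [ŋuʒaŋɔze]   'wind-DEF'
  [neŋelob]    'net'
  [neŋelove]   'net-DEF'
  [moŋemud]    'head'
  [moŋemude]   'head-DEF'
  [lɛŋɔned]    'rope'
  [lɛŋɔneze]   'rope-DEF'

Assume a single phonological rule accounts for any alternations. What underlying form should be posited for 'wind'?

In [ŋuʒaŋɔd] and [ŋuʒaŋɔze] the final segment of 'wind' alternates: [d] ~ [z].
But 'head' keeps [d] in both environments ([moŋemud], [moŋemude]), so there is no rule changing /d/ to [z] before the DEF suffix.
The underlying segment must be /z/; voiced fricatives become stops word-finally, yielding [d] there.
The underlying form of 'wind' is therefore /ŋuʒaŋɔz/.

/ŋuʒaŋɔz/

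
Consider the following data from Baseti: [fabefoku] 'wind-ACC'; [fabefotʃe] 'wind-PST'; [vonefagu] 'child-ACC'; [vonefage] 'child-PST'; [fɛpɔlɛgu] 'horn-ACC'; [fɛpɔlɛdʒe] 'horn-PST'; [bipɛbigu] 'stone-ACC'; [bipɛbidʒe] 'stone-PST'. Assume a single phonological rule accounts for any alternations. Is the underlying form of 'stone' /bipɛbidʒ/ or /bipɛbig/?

The root 'stone' surfaces as [bipɛbigu] and [bipɛbidʒe], with a stem-final [g] ~ [dʒ] alternation.
The stem 'child' ([vonefagu], [vonefage]) shows [g] unchanged in both environments, so [g] cannot be basic with [dʒ] derived before the PST suffix.
The alternation reflects depalatalization: palato-alveolar /tʃ/ and /dʒ/ become [k] and [g] when no front vowel follows. /dʒ/ is underlying.

/bipɛbidʒ/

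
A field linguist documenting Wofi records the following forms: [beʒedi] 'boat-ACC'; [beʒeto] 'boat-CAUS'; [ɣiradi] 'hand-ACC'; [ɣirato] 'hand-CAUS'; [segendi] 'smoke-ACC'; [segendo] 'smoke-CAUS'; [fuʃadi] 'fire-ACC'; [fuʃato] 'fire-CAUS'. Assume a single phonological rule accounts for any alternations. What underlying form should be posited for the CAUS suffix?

/-to/

The CAUS suffix surfaces as [-do] and [-to], depending on the final segment of the stem.
The ACC suffix, which begins with [d], is invariant after every stem; so [d] is not altered by any rule here.
So the underlying form is /-to/, and voiceless stops become voiced after a nasal.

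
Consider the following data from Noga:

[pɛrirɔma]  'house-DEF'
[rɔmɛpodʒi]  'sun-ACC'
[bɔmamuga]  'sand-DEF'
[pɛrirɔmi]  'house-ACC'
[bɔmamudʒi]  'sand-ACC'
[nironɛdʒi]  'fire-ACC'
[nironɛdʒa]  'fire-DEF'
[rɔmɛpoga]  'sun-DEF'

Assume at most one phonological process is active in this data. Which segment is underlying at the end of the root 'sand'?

The stem for 'sand' ends in [dʒ] in [bɔmamudʒi] but [g] in [bɔmamuga].
But 'fire' keeps [dʒ] in both environments ([nironɛdʒi], [nironɛdʒa]), so there is no rule changing /dʒ/ to [g] before the DEF suffix.
Therefore /g/ is basic and [dʒ] is derived by palatalization before a front vowel (/g/ becomes palato-alveolar [dʒ] before a front vowel).

/g/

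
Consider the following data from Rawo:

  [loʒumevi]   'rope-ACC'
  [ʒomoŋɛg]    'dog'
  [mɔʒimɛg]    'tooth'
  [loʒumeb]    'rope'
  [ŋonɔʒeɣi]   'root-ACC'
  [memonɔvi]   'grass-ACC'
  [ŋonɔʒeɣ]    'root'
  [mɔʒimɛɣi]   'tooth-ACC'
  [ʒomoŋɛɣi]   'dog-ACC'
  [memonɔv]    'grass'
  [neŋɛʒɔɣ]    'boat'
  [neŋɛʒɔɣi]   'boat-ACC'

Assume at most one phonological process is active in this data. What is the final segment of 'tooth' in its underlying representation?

/g/

The stem for 'tooth' ends in [ɣ] in [mɔʒimɛɣi] but [g] in [mɔʒimɛg].
Compare 'boat', with invariant [ɣ] in [neŋɛʒɔɣi] and [neŋɛʒɔɣ]: an analysis with underlying /ɣ/ and a rule producing [g] in isolation would wrongly predict alternation here too.
So /g/ is underlying, and a rule of intervocalic spirantization — voiced stops become fricatives between vowels — gives [ɣ].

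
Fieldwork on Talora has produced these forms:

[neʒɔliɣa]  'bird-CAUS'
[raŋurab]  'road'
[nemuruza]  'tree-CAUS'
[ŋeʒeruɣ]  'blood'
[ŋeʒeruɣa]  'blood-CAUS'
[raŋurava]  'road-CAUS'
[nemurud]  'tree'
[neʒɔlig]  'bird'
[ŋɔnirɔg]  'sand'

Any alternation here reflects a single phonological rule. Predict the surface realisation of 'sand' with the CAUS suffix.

In [neʒɔliɣa] and [neʒɔlig] the final segment of 'bird' alternates: [ɣ] ~ [g].
If /ɣ/ were underlying and a rule turned it into [g] in isolation, 'blood' would also alternate; but it has [ɣ] in both [ŋeʒeruɣa] and [ŋeʒeruɣ].
So /g/ is underlying, and a rule of intervocalic spirantization — voiced stops become fricatives between vowels — gives [ɣ].
The one attested form of 'sand', [ŋɔnirɔg], shows underlying /ŋɔnirɔg/. Applying the same rule between vowels gives [ŋɔnirɔɣa].

[ŋɔnirɔɣa]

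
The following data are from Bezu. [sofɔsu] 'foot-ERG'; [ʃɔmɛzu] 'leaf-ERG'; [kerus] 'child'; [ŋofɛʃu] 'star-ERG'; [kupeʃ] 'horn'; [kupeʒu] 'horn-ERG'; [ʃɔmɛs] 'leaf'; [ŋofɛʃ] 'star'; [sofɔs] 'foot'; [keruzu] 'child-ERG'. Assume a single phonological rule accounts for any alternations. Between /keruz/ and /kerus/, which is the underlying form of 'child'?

/keruz/

'child' shows [z] ~ [s] at the end of the stem ([keruzu] vs [kerus]).
If /s/ were underlying and a rule turned it into [z] before the ERG suffix, 'foot' would also alternate; but it has [s] in both [sofɔsu] and [sofɔs].
The underlying segment must be /z/; voiced obstruents become voiceless word-finally, yielding [s] there.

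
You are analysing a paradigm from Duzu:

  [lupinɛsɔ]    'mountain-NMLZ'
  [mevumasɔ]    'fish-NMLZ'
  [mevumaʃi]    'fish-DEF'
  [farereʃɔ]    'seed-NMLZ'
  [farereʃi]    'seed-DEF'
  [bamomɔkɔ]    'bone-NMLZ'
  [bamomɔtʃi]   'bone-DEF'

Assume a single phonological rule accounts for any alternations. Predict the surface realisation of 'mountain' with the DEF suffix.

In [mevumasɔ] and [mevumaʃi] the final segment of 'fish' alternates: [s] ~ [ʃ].
The stem 'seed' ([farereʃɔ], [farereʃi]) shows [ʃ] unchanged in both environments, so [ʃ] cannot be basic with [s] derived before the NMLZ suffix.
The alternation reflects palatalization before a front vowel: /k/ and /s/ become palato-alveolar [tʃ] and [ʃ] before a front vowel. /s/ is underlying.
The one attested form of 'mountain', [lupinɛsɔ], shows underlying /lupinɛs/. Applying the same rule before a front vowel gives [lupinɛʃi].

[lupinɛʃi]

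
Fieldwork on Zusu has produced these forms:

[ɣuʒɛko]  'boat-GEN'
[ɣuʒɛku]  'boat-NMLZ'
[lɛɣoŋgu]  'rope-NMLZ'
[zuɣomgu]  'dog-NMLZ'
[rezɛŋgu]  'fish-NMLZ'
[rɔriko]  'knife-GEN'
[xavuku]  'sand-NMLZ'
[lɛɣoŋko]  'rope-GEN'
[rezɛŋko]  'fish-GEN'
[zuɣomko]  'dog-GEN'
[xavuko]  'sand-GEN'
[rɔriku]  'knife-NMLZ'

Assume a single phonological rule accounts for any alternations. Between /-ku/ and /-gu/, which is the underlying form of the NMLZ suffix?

The NMLZ suffix surfaces as [-gu] and [-ku], depending on the final segment of the stem.
The GEN suffix, which begins with [k], is invariant after every stem; so [k] is not altered by any rule here.
So the underlying form is /-gu/, and voiced stops become voiceless after a vowel.

/-gu/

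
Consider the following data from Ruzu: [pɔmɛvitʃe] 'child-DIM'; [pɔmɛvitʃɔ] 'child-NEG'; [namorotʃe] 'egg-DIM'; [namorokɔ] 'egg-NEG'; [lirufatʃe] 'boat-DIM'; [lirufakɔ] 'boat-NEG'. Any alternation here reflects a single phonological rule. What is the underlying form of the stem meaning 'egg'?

/namorok/

'egg' shows [tʃ] ~ [k] at the end of the stem ([namorotʃe] vs [namorokɔ]).
The stem 'child' ([pɔmɛvitʃe], [pɔmɛvitʃɔ]) shows [tʃ] unchanged in both environments, so [tʃ] cannot be basic with [k] derived before the NEG suffix.
The underlying segment must be /k/; /k/ becomes palato-alveolar [tʃ] before a front vowel, yielding [tʃ] there.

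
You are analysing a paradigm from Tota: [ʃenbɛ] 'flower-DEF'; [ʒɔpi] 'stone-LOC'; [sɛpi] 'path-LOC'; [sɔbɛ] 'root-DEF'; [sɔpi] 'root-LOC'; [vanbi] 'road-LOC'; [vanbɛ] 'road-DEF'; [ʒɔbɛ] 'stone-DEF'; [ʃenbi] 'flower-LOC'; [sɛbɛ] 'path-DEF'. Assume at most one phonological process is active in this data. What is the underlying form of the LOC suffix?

The LOC suffix surfaces as [-bi] and [-pi], depending on the final segment of the stem.
By contrast the DEF suffix keeps its initial [b] throughout — that segment must be underlying.
So the underlying form is /-pi/, and voiceless stops become voiced after a nasal.

/-pi/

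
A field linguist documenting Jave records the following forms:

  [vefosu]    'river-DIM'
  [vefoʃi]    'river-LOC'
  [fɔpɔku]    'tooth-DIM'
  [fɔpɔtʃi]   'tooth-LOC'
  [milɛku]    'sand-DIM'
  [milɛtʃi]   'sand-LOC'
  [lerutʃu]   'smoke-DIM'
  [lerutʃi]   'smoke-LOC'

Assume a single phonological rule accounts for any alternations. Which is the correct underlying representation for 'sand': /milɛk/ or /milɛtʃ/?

The root 'sand' surfaces as [milɛku] and [milɛtʃi], with a stem-final [k] ~ [tʃ] alternation.
Compare 'smoke', with invariant [tʃ] in [lerutʃu] and [lerutʃi]: an analysis with underlying /tʃ/ and a rule producing [k] before the DIM suffix would wrongly predict alternation here too.
So /k/ is underlying, and a rule of palatalization before a front vowel — /k/ and /s/ become palato-alveolar [tʃ] and [ʃ] before a front vowel — gives [tʃ].

/milɛk/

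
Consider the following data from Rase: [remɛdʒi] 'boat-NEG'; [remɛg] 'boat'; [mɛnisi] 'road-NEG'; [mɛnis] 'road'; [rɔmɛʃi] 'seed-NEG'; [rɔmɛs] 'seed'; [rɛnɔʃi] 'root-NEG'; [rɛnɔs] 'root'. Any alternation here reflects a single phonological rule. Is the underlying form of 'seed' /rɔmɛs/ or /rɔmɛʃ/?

The root 'seed' surfaces as [rɔmɛʃi] and [rɔmɛs], with a stem-final [ʃ] ~ [s] alternation.
The stem 'road' ([mɛnisi], [mɛnis]) shows [s] unchanged in both environments, so [s] cannot be basic with [ʃ] derived before the NEG suffix.
The alternation reflects depalatalization: palato-alveolar /dʒ/ and /ʃ/ become [g] and [s] when no front vowel follows. /ʃ/ is underlying.

/rɔmɛʃ/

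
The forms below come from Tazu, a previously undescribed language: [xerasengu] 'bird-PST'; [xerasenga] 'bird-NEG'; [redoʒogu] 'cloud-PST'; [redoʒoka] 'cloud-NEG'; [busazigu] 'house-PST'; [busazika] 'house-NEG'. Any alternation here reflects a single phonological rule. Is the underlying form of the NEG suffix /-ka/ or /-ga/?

/-ka/

The NEG suffix surfaces as [-ga] and [-ka], depending on the final segment of the stem.
The PST suffix, which begins with [g], is invariant after every stem; so [g] is not altered by any rule here.
The NEG suffix is therefore /-ka/ underlyingly, with post-nasal voicing: voiceless stops become voiced after a nasal.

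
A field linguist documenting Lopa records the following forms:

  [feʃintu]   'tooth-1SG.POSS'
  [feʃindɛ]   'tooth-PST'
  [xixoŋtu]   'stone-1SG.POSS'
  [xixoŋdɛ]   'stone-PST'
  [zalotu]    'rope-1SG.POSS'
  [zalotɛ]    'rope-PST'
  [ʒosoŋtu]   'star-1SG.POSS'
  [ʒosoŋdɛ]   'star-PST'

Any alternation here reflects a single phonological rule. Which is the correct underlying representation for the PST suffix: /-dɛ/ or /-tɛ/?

The PST morpheme has two allomorphs, [-dɛ] and [-tɛ].
The 1SG.POSS suffix, which begins with [t], is invariant after every stem; so [t] is not altered by any rule here.
The PST suffix is therefore /-dɛ/ underlyingly, with post-vocalic devoicing: voiced stops become voiceless after a vowel.

/-dɛ/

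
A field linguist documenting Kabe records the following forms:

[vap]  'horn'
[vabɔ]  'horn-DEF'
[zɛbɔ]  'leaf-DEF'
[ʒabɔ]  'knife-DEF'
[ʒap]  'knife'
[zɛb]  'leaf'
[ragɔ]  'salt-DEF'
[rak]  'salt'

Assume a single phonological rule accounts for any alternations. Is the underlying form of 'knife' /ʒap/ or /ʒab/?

'knife' shows [p] ~ [b] at the end of the stem ([ʒap] vs [ʒabɔ]).
But 'leaf' keeps [b] in both environments ([zɛb], [zɛbɔ]), so there is no rule changing /b/ to [p] in isolation.
The alternation reflects intervocalic voicing: voiceless stops become voiced between vowels. /p/ is underlying.

/ʒap/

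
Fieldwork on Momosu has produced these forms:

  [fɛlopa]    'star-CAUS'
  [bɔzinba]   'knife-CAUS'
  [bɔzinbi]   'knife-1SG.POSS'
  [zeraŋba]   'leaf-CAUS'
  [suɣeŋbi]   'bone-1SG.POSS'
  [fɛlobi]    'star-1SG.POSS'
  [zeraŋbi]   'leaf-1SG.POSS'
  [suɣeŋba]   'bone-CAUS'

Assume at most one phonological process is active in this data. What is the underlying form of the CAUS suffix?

/-pa/

The CAUS morpheme has two allomorphs, [-ba] and [-pa].
The 1SG.POSS suffix, which begins with [b], is invariant after every stem; so [b] is not altered by any rule here.
The CAUS suffix is therefore /-pa/ underlyingly, with post-nasal voicing: voiceless stops become voiced after a nasal.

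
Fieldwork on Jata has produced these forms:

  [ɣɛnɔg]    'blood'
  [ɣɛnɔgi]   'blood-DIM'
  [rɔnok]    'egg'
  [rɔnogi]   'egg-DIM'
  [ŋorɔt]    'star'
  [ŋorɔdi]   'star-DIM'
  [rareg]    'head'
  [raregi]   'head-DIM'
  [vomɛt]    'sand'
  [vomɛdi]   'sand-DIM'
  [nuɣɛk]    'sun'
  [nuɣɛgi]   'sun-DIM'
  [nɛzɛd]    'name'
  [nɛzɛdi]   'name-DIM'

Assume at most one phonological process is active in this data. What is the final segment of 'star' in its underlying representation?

In [ŋorɔt] and [ŋorɔdi] the final segment of 'star' alternates: [t] ~ [d].
Compare 'name', with invariant [d] in [nɛzɛd] and [nɛzɛdi]: an analysis with underlying /d/ and a rule producing [t] in isolation would wrongly predict alternation here too.
The alternation reflects intervocalic voicing: voiceless stops become voiced between vowels. /t/ is underlying.

/t/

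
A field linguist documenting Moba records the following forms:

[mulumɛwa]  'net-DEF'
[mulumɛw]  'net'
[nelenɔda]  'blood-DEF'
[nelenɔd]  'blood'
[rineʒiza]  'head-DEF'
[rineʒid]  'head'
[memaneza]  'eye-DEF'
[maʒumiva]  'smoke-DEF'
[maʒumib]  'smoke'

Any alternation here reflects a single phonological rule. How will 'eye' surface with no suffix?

In [rineʒiza] and [rineʒid] the final segment of 'head' alternates: [z] ~ [d].
But 'blood' keeps [d] in both environments ([nelenɔda], [nelenɔd]), so there is no rule changing /d/ to [z] before the DEF suffix.
The alternation reflects word-final hardening: voiced fricatives become stops word-finally. /z/ is underlying.
From [memaneza] the stem 'eye' is /memanez/; word-finally this yields [memaned].

[memaned]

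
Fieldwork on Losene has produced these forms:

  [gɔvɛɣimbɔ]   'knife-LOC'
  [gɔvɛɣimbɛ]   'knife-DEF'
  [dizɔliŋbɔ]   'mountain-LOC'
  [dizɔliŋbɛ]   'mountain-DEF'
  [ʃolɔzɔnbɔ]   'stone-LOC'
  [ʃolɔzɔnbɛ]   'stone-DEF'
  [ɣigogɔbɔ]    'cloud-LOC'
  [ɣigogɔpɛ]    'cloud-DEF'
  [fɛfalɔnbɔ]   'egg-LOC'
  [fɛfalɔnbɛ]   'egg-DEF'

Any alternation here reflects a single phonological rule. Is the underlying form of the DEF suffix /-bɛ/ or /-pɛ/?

The DEF suffix surfaces as [-bɛ] and [-pɛ], depending on the final segment of the stem.
By contrast the LOC suffix keeps its initial [b] throughout — that segment must be underlying.
The DEF suffix is therefore /-pɛ/ underlyingly, with post-nasal voicing: voiceless stops become voiced after a nasal.

/-pɛ/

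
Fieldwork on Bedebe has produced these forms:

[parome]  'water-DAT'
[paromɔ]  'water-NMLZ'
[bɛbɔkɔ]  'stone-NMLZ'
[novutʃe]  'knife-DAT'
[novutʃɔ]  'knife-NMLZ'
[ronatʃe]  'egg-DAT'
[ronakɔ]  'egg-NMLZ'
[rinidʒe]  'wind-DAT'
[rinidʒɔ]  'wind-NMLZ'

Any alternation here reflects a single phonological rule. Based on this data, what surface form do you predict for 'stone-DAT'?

[bɛbɔtʃe]

The stem for 'egg' ends in [tʃ] in [ronatʃe] but [k] in [ronakɔ].
Compare 'knife', with invariant [tʃ] in [novutʃe] and [novutʃɔ]: an analysis with underlying /tʃ/ and a rule producing [k] before the NMLZ suffix would wrongly predict alternation here too.
So /k/ is underlying, and a rule of palatalization before a front vowel — /k/ becomes palato-alveolar [tʃ] before a front vowel — gives [tʃ].
From [bɛbɔkɔ] the stem 'stone' is /bɛbɔk/; before a front vowel this yields [bɛbɔtʃe].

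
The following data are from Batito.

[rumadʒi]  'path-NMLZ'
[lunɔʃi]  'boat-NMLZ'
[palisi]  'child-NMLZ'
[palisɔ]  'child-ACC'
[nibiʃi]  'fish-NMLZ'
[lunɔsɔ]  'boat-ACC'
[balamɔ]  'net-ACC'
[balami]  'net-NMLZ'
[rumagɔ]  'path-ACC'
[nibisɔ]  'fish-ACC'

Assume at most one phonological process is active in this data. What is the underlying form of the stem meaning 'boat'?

The stem for 'boat' ends in [ʃ] in [lunɔʃi] but [s] in [lunɔsɔ].
The stem 'child' ([palisi], [palisɔ]) shows [s] unchanged in both environments, so [s] cannot be basic with [ʃ] derived before the NMLZ suffix.
Therefore /ʃ/ is basic and [s] is derived by depalatalization (palato-alveolar /dʒ/ and /ʃ/ become [g] and [s] when no front vowel follows).

/lunɔʃ/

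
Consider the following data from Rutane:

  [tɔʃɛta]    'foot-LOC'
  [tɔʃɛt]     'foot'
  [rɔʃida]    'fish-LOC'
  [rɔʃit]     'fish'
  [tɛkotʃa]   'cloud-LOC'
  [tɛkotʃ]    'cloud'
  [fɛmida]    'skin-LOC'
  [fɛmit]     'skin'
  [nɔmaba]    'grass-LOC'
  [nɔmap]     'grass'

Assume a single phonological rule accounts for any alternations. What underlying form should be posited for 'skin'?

/fɛmid/

The root 'skin' surfaces as [fɛmida] and [fɛmit], with a stem-final [d] ~ [t] alternation.
But 'foot' keeps [t] in both environments ([tɔʃɛta], [tɔʃɛt]), so there is no rule changing /t/ to [d] before the LOC suffix.
So /d/ is underlying, and a rule of word-final obstruent devoicing — voiced obstruents become voiceless word-finally — gives [t].
So 'skin' = /fɛmid/.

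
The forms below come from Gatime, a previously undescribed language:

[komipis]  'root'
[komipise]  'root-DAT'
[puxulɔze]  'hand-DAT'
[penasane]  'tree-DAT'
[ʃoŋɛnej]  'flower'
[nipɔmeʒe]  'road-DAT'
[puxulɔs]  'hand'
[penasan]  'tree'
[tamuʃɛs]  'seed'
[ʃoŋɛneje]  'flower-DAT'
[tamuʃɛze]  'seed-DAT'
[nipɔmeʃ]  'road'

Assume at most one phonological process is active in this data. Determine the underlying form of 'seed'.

/tamuʃɛz/

The stem for 'seed' ends in [z] in [tamuʃɛze] but [s] in [tamuʃɛs].
If /s/ were underlying and a rule turned it into [z] before the DAT suffix, 'root' would also alternate; but it has [s] in both [komipise] and [komipis].
The alternation reflects word-final obstruent devoicing: voiced obstruents become voiceless word-finally. /z/ is underlying.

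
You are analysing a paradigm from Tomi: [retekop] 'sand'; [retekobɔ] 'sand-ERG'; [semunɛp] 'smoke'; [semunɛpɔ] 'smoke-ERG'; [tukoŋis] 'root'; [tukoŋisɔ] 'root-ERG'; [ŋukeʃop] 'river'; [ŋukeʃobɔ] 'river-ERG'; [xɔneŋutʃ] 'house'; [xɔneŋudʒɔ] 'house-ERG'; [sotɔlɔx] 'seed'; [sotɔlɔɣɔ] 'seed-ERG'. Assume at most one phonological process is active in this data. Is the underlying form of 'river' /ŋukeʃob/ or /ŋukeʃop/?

/ŋukeʃob/

'river' shows [p] ~ [b] at the end of the stem ([ŋukeʃop] vs [ŋukeʃobɔ]).
But 'smoke' keeps [p] in both environments ([semunɛp], [semunɛpɔ]), so there is no rule changing /p/ to [b] before the ERG suffix.
So /b/ is underlying, and a rule of word-final obstruent devoicing — voiced obstruents become voiceless word-finally — gives [p].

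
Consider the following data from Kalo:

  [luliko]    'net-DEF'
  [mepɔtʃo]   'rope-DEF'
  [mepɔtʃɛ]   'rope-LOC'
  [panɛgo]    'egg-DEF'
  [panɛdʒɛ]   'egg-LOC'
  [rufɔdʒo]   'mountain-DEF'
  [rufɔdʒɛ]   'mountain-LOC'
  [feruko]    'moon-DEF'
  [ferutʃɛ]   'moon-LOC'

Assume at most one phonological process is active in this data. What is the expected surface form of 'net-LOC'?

[lulitʃɛ]

In [feruko] and [ferutʃɛ] the final segment of 'moon' alternates: [k] ~ [tʃ].
If /tʃ/ were underlying and a rule turned it into [k] before the DEF suffix, 'rope' would also alternate; but it has [tʃ] in both [mepɔtʃo] and [mepɔtʃɛ].
The underlying segment must be /k/; /k/ and /g/ become palato-alveolar [tʃ] and [dʒ] before a front vowel, yielding [tʃ] there.
From [luliko] the stem 'net' is /lulik/; before a front vowel this yields [lulitʃɛ].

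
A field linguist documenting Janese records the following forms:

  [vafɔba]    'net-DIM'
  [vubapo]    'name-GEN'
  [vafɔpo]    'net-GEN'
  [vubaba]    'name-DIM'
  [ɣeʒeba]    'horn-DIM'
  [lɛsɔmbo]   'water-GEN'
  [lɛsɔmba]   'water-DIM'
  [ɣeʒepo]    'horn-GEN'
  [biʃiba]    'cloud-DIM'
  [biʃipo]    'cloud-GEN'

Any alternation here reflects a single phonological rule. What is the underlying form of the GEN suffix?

The GEN morpheme has two allomorphs, [-bo] and [-po].
By contrast the DIM suffix keeps its initial [b] throughout — that segment must be underlying.
The GEN suffix is therefore /-po/ underlyingly, with post-nasal voicing: voiceless stops become voiced after a nasal.

/-po/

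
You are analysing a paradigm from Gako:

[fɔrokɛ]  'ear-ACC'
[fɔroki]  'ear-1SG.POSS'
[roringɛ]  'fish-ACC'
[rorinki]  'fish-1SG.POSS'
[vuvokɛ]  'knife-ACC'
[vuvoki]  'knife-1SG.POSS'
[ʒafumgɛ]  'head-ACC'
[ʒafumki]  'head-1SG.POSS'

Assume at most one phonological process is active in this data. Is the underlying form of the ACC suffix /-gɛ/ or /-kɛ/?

/-gɛ/

The ACC suffix surfaces as [-gɛ] and [-kɛ], depending on the final segment of the stem.
By contrast the 1SG.POSS suffix keeps its initial [k] throughout — that segment must be underlying.
So the underlying form is /-gɛ/, and voiced stops become voiceless after a vowel.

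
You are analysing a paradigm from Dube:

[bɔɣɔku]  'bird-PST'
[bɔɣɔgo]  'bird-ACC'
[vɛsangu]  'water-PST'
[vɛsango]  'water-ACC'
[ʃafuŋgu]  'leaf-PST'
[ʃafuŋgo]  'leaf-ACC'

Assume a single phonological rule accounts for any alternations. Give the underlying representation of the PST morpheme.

The PST suffix surfaces as [-gu] and [-ku], depending on the final segment of the stem.
The ACC suffix, which begins with [g], is invariant after every stem; so [g] is not altered by any rule here.
So the underlying form is /-ku/, and voiceless stops become voiced after a nasal.

/-ku/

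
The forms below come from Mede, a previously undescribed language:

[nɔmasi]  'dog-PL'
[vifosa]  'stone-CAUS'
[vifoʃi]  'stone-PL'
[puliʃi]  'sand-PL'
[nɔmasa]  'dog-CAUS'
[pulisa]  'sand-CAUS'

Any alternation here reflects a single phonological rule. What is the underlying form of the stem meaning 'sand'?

/puliʃ/

The stem for 'sand' ends in [ʃ] in [puliʃi] but [s] in [pulisa].
But 'dog' keeps [s] in both environments ([nɔmasi], [nɔmasa]), so there is no rule changing /s/ to [ʃ] before the PL suffix.
The underlying segment must be /ʃ/; palato-alveolar /ʃ/ becomes [s] when no front vowel follows, yielding [s] there.
Hence 'sand' is /puliʃ/ underlyingly.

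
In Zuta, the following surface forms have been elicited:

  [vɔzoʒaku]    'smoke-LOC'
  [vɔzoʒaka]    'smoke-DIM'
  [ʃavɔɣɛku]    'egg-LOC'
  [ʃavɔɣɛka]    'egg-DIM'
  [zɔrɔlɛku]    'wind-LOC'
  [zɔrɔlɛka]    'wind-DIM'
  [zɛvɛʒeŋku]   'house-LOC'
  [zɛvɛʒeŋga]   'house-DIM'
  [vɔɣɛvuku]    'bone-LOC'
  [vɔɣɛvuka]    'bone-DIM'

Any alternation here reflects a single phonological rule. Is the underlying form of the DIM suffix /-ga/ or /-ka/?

/-ga/

The DIM suffix surfaces as [-ga] and [-ka], depending on the final segment of the stem.
The LOC suffix, which begins with [k], is invariant after every stem; so [k] is not altered by any rule here.
So the underlying form is /-ga/, and voiced stops become voiceless after a vowel.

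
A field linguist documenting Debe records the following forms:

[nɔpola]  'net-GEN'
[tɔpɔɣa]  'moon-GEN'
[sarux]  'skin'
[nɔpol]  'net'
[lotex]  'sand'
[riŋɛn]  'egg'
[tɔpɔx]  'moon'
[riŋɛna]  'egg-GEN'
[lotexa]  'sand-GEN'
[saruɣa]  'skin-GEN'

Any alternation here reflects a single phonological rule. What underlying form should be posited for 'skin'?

/saruɣ/

The root 'skin' surfaces as [saruɣa] and [sarux], with a stem-final [ɣ] ~ [x] alternation.
If /x/ were underlying and a rule turned it into [ɣ] before the GEN suffix, 'sand' would also alternate; but it has [x] in both [lotexa] and [lotex].
The alternation reflects word-final obstruent devoicing: voiced obstruents become voiceless word-finally. /ɣ/ is underlying.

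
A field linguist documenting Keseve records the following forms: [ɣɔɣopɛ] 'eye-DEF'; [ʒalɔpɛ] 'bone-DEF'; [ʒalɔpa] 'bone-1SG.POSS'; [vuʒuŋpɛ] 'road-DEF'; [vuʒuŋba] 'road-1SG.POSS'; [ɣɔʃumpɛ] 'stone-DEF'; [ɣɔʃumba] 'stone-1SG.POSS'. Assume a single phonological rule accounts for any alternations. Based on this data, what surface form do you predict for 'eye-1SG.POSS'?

The 1SG.POSS suffix surfaces as [-ba] and [-pa], depending on the final segment of the stem.
By contrast the DEF suffix keeps its initial [p] throughout — that segment must be underlying.
The 1SG.POSS suffix is therefore /-ba/ underlyingly, with post-vocalic devoicing: voiced stops become voiceless after a vowel.
After 'eye', which ends in a vowel, the suffix surfaces as [-pa], giving [ɣɔɣopa].

[ɣɔɣopa]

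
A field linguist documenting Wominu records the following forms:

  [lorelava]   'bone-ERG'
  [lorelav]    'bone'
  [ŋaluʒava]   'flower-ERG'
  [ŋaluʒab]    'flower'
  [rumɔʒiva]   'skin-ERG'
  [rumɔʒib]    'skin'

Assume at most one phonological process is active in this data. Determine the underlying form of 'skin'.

'skin' shows [v] ~ [b] at the end of the stem ([rumɔʒiva] vs [rumɔʒib]).
Compare 'bone', with invariant [v] in [lorelava] and [lorelav]: an analysis with underlying /v/ and a rule producing [b] in isolation would wrongly predict alternation here too.
So /b/ is underlying, and a rule of intervocalic spirantization — voiced stops become fricatives between vowels — gives [v].
So 'skin' = /rumɔʒib/.

/rumɔʒib/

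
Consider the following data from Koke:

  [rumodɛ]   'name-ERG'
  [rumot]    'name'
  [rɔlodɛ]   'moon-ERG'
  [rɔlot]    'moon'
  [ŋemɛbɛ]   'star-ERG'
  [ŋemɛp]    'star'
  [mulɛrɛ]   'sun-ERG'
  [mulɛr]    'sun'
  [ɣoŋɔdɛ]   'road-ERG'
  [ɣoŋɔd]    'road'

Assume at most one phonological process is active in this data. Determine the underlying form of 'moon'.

/rɔlot/

'moon' shows [d] ~ [t] at the end of the stem ([rɔlodɛ] vs [rɔlot]).
Compare 'road', with invariant [d] in [ɣoŋɔdɛ] and [ɣoŋɔd]: an analysis with underlying /d/ and a rule producing [t] in isolation would wrongly predict alternation here too.
So /t/ is underlying, and a rule of intervocalic voicing — voiceless stops become voiced between vowels — gives [d].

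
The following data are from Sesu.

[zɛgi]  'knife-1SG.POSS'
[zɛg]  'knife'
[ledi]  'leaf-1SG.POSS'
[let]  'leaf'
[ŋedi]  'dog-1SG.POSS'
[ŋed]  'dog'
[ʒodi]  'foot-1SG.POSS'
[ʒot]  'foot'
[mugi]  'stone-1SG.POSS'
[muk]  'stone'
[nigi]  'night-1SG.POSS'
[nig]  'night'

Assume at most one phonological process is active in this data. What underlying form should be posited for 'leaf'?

/let/

In [ledi] and [let] the final segment of 'leaf' alternates: [d] ~ [t].
Compare 'dog', with invariant [d] in [ŋedi] and [ŋed]: an analysis with underlying /d/ and a rule producing [t] in isolation would wrongly predict alternation here too.
So /t/ is underlying, and a rule of intervocalic voicing — voiceless stops become voiced between vowels — gives [d].
So 'leaf' = /let/.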